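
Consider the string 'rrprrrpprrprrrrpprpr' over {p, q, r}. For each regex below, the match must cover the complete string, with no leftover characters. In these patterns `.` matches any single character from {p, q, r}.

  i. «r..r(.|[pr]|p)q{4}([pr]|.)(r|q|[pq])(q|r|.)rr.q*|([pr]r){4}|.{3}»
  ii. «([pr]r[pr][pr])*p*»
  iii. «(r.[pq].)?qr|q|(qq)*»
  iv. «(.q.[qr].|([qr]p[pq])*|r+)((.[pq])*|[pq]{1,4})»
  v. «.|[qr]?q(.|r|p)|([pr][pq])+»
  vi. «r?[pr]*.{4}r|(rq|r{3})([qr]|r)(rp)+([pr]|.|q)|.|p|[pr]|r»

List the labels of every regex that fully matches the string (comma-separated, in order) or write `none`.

ii, vi

i → no match
ii → match
iii → no match
iv → no match
v → no match
vi → match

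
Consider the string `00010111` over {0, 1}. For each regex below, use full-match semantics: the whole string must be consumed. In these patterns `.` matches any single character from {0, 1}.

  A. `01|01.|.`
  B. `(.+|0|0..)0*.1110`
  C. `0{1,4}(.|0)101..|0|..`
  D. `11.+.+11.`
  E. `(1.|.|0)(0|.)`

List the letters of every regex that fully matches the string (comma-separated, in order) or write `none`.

C

A → no match
B → no match — must end with `1110`
C → match
D → no match — must start with `11`
E → no match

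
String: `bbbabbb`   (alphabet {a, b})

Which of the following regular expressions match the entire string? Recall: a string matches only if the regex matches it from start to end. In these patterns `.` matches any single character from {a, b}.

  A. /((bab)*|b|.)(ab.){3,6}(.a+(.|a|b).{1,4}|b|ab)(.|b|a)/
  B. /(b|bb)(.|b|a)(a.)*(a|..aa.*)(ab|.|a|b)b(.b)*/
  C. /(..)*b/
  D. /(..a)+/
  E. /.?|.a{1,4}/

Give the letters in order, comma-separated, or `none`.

A → no match
B → no match
C → match
D → no match — must end with `a`
E → no match

C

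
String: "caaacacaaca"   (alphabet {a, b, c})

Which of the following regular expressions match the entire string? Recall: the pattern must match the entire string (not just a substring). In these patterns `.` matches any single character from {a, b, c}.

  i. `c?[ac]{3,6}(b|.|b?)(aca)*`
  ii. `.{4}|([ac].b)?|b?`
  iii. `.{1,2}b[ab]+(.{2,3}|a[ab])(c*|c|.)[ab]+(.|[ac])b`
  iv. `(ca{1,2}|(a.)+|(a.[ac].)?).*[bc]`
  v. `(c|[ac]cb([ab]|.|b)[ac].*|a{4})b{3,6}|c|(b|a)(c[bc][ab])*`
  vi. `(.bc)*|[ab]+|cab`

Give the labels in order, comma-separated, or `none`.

i

i → match
ii → no match
iii → no match — must end with "b"
iv → no match
v → no match
vi → no match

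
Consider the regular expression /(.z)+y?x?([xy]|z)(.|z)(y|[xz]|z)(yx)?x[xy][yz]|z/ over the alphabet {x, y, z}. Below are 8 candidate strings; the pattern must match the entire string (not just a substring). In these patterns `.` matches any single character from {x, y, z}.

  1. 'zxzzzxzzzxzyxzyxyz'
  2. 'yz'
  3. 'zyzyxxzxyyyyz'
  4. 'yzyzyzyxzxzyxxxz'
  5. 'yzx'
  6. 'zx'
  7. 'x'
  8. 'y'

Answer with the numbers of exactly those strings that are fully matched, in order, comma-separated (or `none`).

1 → no match
2 → no match
3 → no match
4 → match
5 → no match
6 → no match
7 → no match
8 → no match

4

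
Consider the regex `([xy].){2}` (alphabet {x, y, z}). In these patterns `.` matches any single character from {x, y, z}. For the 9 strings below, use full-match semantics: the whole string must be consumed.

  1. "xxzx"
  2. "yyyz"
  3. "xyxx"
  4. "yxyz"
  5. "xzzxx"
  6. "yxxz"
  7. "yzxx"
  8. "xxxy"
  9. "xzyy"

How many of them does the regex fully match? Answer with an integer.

7

1 → no match
2 → match
3 → match
4 → match
5 → no match
6 → match
7 → match
8 → match
9 → match
Total matched: 7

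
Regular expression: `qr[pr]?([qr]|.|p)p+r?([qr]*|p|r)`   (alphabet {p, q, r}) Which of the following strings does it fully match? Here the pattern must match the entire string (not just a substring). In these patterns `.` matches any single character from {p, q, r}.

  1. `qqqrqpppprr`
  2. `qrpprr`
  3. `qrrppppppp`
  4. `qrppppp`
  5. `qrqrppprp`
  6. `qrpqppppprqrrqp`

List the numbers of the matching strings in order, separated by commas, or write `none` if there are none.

1 → no match — must start with `qr`
2 → match
3 → match
4 → match
5 → no match
6 → no match

2, 3, 4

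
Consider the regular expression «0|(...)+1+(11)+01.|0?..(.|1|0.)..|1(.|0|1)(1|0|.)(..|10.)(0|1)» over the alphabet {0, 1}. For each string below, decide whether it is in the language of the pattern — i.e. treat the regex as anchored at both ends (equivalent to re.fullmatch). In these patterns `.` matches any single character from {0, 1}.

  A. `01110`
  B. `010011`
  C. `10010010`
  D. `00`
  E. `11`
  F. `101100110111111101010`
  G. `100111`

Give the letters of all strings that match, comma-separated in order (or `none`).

A → match
B → match
C → no match
D → no match
E → no match
F → no match
G → match

A, B, G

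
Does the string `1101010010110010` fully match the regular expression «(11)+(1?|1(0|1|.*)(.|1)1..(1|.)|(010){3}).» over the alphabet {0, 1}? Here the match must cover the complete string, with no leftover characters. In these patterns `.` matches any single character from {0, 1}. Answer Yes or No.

No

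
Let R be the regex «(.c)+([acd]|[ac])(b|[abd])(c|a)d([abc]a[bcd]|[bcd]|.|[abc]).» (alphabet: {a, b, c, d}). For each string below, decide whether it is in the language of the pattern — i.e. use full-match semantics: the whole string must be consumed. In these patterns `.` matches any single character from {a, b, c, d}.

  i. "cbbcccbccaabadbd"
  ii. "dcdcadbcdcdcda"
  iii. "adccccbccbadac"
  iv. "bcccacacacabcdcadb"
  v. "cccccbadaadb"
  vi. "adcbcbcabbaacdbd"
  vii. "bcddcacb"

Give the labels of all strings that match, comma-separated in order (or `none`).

i → no match
ii → no match
iii → no match
iv → match
v → match
vi → no match
vii → no match

iv, v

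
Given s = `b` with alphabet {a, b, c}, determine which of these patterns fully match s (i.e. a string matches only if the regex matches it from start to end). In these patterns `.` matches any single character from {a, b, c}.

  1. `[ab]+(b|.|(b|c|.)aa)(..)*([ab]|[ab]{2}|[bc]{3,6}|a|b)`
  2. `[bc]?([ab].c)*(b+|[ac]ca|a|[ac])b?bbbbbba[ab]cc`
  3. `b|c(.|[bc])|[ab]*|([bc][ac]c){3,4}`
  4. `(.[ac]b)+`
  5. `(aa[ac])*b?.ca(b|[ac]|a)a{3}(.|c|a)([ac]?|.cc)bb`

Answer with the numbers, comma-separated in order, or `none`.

1 → no match
2 → no match — must end with `cc`
3 → match
4 → no match
5 → no match — must end with `bb`

3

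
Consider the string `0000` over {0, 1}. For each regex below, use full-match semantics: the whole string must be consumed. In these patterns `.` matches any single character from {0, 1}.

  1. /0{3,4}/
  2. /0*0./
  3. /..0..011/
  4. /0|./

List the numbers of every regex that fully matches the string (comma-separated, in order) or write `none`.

1 → match
2 → match
3 → no match — must end with `011`
4 → no match

1, 2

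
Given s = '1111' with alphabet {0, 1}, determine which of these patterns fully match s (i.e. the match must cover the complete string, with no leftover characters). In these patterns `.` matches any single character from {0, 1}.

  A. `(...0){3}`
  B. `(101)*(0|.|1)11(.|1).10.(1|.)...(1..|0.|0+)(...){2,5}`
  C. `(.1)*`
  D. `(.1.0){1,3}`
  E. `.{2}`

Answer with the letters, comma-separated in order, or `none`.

A → no match — must end with '0'
B → no match
C → match
D → no match — must end with '0'
E → no match

C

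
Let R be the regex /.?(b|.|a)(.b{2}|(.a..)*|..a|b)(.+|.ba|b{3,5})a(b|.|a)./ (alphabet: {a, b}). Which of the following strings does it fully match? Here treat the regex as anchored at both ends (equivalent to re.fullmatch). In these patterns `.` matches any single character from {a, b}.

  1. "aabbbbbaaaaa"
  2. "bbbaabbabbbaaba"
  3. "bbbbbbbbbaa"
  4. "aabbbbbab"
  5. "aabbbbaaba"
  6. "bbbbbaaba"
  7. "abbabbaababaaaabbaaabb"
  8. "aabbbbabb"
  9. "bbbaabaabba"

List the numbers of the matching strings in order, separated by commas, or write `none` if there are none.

1, 2, 5, 6, 7, 8

1 → match
2 → match
3 → no match
4 → no match
5 → match
6 → match
7 → match
8 → match
9 → no match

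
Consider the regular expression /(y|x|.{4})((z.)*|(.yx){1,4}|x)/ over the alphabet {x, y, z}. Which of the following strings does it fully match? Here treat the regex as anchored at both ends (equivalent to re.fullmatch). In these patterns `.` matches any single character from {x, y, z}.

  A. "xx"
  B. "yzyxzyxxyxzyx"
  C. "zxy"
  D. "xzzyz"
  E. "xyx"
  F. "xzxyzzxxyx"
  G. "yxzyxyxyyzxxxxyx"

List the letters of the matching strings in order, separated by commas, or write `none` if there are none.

A → match
B → match
C → no match
D → no match
E → no match
F → no match
G → no match

A, B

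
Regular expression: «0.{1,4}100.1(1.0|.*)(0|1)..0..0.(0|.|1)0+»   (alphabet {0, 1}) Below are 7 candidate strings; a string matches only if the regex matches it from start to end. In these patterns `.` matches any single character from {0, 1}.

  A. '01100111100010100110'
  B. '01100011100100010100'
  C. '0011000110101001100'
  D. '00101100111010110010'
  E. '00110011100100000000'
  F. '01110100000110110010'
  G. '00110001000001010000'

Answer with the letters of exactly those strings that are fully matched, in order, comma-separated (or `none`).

A, B, C, D, E, G

A → match
B → match
C → match
D → match
E → match
F → no match
G → match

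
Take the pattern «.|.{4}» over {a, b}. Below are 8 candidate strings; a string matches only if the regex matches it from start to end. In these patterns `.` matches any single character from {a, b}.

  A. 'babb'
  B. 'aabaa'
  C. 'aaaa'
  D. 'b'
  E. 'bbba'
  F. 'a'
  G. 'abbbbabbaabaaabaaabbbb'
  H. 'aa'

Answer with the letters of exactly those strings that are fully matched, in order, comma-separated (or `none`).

A, C, D, E, F

A → match
B → no match
C → match
D → match
E → match
F → match
G → no match
H → no match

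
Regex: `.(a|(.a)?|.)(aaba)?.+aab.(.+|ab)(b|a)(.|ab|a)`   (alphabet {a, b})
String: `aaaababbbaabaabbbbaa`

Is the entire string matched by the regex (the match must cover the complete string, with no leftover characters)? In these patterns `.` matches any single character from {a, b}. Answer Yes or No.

Yes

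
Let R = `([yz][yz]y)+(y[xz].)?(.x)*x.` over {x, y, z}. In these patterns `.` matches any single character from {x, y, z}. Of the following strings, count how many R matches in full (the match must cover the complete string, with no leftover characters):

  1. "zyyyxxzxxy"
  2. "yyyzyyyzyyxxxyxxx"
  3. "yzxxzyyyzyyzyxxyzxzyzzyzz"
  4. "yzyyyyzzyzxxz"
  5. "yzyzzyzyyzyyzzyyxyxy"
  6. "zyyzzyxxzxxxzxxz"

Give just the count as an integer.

5

1 → match
2 → match
3 → no match
4 → match
5 → match
6 → match
Total matched: 5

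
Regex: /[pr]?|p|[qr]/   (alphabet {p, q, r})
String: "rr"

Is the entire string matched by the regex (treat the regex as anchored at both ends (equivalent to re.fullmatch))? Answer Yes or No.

No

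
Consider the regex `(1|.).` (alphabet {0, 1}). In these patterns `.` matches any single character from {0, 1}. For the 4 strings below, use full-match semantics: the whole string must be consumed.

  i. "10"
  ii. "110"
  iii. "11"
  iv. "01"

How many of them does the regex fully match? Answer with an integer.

3

i. "10" → match
ii. "110" → no match
iii. "11" → match
iv. "01" → match
Total matched: 3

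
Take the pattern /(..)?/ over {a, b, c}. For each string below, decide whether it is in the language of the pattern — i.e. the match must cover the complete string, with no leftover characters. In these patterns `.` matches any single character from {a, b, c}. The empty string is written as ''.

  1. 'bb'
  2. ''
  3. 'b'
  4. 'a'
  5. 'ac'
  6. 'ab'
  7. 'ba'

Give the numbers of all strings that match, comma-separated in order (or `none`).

1 → match
2 → match
3 → no match
4 → no match
5 → match
6 → match
7 → match

1, 2, 5, 6, 7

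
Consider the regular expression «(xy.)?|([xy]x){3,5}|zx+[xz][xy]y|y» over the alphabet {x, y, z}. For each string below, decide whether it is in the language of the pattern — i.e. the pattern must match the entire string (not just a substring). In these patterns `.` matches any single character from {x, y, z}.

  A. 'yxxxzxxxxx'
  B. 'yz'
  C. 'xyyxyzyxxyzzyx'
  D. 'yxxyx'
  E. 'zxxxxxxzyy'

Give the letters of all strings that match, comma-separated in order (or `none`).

A → no match
B → no match
C → no match
D → no match
E → match

E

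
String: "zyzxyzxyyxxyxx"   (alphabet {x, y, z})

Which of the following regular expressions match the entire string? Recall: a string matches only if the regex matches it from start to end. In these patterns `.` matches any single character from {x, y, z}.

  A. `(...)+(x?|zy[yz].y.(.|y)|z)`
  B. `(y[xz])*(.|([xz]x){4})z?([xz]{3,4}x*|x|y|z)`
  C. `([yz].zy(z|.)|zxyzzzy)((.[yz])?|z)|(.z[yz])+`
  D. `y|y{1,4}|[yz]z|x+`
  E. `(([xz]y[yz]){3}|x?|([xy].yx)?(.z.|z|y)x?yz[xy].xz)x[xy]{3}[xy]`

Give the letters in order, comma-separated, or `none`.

E

A → no match
B → no match
C → no match
D → no match
E → match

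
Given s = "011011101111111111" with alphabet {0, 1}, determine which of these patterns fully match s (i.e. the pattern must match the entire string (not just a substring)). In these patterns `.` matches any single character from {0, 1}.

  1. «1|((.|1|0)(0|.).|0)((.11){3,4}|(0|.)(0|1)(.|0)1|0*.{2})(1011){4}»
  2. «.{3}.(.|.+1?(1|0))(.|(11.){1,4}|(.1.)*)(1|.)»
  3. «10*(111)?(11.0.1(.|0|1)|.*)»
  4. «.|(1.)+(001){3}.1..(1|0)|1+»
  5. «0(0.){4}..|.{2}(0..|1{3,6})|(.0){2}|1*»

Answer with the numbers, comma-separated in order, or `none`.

1 → no match
2 → match
3 → no match — must start with "1"
4 → no match
5 → no match

2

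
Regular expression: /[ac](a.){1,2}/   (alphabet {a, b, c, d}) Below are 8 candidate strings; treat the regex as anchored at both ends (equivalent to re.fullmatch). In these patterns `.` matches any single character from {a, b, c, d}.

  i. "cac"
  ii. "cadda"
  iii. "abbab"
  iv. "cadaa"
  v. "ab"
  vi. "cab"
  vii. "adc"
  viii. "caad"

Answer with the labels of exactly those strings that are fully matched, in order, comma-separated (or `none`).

i, iv, vi

i. "cac" → match
ii. "cadda" → no match
iii. "abbab" → no match
iv. "cadaa" → match
v. "ab" → no match
vi. "cab" → match
vii. "adc" → no match
viii. "caad" → no match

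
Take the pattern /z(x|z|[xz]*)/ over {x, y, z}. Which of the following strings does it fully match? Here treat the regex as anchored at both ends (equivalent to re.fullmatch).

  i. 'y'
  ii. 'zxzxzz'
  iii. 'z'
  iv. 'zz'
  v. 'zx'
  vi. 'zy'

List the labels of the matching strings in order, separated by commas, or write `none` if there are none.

i. 'y' → no match — must start with 'z'
ii. 'zxzxzz' → match
iii. 'z' → match
iv. 'zz' → match
v. 'zx' → match
vi. 'zy' → no match

ii, iii, iv, v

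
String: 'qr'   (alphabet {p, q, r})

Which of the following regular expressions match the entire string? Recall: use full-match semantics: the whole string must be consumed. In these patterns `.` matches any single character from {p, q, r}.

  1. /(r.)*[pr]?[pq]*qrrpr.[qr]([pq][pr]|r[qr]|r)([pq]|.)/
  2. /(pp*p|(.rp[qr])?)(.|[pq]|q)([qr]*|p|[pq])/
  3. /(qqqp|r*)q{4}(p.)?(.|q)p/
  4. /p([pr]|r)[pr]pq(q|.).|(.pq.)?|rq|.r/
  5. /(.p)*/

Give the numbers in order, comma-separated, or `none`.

1 → no match
2 → match
3 → no match — must end with 'p'
4 → match
5 → no match

2, 4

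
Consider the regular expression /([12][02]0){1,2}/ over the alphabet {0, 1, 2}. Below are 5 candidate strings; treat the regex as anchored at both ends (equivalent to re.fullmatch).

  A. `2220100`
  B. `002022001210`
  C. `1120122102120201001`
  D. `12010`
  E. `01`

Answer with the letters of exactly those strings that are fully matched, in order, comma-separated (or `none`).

none

A. `2220100` → no match
B. `002022001210` → no match
C → no match — must end with `0`
D. `12010` → no match
E. `01` → no match — must end with `0`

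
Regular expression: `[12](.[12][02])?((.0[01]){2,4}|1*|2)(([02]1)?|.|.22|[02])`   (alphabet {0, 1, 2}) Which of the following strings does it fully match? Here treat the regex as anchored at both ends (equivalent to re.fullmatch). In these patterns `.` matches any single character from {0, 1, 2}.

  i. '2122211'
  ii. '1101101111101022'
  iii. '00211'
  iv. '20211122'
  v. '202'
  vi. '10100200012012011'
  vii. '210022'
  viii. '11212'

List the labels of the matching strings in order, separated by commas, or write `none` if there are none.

none

i → no match
ii → no match
iii → no match
iv → no match
v → no match
vi → no match
vii → no match
viii → no match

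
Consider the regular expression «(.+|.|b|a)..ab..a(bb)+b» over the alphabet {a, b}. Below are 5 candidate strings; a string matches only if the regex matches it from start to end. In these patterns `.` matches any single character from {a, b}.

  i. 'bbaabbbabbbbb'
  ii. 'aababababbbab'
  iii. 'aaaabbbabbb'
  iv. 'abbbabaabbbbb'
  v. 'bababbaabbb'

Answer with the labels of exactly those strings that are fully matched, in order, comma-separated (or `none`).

i, iii, v

i → match
ii → no match — must end with 'bbb'
iii → match
iv → no match
v → match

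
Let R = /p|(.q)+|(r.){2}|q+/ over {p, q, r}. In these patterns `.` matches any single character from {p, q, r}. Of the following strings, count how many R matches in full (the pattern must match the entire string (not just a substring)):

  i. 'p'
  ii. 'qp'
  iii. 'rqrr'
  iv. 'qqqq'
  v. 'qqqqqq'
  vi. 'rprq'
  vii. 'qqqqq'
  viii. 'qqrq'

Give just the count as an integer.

7

i → match
ii → no match
iii → match
iv → match
v → match
vi → match
vii → match
viii → match
Total matched: 7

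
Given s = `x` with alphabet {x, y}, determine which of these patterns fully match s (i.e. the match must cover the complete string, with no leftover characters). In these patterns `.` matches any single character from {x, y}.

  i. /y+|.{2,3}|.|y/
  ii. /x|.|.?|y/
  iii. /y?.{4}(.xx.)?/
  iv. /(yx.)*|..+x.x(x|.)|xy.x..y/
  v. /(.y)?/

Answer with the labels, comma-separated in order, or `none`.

i → match
ii → match
iii → no match
iv → no match
v → no match

i, ii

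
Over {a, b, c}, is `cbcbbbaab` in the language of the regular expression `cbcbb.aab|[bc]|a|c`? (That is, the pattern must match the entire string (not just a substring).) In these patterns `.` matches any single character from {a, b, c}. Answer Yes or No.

Yes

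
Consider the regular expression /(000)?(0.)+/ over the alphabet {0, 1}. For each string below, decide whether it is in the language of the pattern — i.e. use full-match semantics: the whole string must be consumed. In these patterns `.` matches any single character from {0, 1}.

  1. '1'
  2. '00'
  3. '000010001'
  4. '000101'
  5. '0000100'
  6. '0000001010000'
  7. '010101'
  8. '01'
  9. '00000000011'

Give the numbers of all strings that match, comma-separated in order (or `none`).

1 → no match
2 → match
3 → match
4 → match
5 → match
6 → match
7 → match
8 → match
9 → no match

2, 3, 4, 5, 6, 7, 8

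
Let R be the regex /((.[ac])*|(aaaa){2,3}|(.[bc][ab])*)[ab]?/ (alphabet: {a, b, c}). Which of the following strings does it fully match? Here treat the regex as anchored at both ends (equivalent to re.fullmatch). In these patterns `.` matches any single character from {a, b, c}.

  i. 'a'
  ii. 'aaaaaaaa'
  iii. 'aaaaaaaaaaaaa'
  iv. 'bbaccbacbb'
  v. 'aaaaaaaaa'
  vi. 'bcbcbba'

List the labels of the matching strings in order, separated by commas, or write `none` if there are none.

i, ii, iii, iv, v, vi

i → match
ii → match
iii → match
iv → match
v → match
vi → match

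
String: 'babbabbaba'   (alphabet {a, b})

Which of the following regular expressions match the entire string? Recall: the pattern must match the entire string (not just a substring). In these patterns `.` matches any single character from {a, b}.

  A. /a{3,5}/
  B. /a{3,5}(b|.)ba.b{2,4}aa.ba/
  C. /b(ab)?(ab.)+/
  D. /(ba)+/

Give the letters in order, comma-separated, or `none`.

A → no match — must start with 'a'
B → no match — must start with 'a'
C → match
D → no match

C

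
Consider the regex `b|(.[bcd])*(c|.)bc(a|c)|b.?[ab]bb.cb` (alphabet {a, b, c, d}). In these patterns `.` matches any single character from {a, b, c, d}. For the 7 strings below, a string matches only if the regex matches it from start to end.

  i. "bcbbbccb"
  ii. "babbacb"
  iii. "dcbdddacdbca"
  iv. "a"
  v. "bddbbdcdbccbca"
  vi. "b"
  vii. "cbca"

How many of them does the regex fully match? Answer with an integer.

i. "bcbbbccb" → match
ii. "babbacb" → match
iii. "dcbdddacdbca" → match
iv. "a" → no match
v → match
vi. "b" → match
vii. "cbca" → match
Total matched: 6

6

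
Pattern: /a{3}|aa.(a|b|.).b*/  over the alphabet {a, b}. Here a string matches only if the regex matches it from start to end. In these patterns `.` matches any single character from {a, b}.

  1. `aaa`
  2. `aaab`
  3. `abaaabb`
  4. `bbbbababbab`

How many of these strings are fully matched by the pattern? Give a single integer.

1. `aaa` → match
2. `aaab` → no match
3. `abaaabb` → no match
4. `bbbbababbab` → no match
Total matched: 1

1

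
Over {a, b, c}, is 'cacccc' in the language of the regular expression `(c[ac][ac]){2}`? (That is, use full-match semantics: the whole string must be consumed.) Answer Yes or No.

Yes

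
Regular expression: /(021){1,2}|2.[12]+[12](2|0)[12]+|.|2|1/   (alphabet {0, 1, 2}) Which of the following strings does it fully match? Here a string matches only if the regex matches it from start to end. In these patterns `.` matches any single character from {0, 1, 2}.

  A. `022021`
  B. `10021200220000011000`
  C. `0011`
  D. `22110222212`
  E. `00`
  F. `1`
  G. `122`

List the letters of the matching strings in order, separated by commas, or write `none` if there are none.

D, F

A. `022021` → no match
B → no match
C. `0011` → no match
D. `22110222212` → match
E. `00` → no match
F. `1` → match
G. `122` → no match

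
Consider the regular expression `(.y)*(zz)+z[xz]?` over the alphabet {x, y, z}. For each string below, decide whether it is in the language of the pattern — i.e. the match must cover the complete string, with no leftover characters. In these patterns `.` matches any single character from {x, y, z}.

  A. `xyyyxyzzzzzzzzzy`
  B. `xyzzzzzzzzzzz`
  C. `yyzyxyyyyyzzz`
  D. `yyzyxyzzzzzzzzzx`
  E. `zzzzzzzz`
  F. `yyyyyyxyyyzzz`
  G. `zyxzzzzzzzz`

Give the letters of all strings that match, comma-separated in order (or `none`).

A → no match
B → match
C → match
D → match
E. `zzzzzzzz` → match
F → match
G. `zyxzzzzzzzz` → no match

B, C, D, E, F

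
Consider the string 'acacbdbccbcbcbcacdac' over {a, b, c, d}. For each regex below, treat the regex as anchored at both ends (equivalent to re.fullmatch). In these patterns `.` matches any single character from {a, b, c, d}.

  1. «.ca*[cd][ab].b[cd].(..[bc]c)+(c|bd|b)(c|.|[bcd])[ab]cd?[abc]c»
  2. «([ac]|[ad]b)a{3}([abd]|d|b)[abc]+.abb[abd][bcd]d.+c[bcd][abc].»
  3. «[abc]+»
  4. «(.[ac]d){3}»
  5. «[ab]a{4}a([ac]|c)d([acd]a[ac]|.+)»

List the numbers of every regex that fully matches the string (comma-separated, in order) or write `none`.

1 → match
2 → no match
3 → no match
4 → no match — must end with 'd'
5 → no match

1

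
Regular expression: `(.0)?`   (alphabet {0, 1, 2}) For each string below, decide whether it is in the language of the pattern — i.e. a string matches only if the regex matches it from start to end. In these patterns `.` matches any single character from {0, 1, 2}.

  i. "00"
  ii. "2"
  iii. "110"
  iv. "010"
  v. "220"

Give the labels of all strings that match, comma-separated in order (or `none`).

i → match
ii → no match
iii → no match
iv → no match
v → no match

i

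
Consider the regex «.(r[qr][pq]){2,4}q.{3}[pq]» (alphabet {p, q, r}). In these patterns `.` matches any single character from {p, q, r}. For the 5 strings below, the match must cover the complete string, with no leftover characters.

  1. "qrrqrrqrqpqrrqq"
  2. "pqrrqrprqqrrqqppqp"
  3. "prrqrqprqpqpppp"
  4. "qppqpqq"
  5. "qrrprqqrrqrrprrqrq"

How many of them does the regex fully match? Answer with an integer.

1 → match
2 → no match
3 → match
4 → no match
5 → no match
Total matched: 2

2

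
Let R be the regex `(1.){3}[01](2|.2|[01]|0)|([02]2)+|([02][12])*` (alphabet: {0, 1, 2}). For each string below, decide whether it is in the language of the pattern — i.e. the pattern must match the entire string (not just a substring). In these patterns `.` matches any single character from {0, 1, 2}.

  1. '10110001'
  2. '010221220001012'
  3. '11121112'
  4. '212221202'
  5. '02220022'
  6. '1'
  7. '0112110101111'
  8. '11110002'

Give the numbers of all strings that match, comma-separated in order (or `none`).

1. '10110001' → no match
2 → no match
3. '11121112' → match
4. '212221202' → no match
5. '02220022' → no match
6. '1' → no match
7 → no match
8. '11110002' → no match

3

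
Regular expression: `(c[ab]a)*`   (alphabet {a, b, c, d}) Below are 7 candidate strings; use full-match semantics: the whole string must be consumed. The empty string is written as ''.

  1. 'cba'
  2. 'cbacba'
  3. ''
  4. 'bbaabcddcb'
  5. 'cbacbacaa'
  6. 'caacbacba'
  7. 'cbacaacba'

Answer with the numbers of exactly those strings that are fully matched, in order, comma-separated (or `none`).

1 → match
2 → match
3 → match
4 → no match
5 → match
6 → match
7 → match

1, 2, 3, 5, 6, 7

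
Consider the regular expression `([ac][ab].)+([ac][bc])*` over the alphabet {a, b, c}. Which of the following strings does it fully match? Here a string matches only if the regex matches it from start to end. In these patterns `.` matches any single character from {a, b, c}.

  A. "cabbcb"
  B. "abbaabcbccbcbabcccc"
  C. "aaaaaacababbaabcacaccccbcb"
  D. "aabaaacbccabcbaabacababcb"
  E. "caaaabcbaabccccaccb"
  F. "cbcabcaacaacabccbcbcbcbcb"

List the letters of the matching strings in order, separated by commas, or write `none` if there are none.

B, C, D, E, F

A. "cabbcb" → no match
B → match
C → match
D → match
E → match
F → match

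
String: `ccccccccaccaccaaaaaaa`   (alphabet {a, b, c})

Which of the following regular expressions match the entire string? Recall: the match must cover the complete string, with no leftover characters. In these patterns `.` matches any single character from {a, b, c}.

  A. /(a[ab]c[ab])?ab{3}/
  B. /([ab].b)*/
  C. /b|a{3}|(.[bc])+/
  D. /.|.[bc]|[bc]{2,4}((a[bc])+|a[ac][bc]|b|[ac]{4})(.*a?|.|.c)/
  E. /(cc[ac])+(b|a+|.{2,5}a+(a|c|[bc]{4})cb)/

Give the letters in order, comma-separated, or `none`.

A → no match — must end with `b`
B → no match
C → no match
D → match
E → match

D, E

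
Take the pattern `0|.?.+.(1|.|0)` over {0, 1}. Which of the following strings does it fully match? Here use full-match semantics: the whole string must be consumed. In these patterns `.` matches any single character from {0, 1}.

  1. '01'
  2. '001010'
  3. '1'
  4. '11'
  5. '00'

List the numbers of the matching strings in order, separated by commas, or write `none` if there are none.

1 → no match
2 → match
3 → no match
4 → no match
5 → no match

2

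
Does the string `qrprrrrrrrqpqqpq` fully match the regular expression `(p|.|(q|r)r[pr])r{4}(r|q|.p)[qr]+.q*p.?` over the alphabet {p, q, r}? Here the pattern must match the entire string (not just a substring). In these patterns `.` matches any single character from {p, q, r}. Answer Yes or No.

Yes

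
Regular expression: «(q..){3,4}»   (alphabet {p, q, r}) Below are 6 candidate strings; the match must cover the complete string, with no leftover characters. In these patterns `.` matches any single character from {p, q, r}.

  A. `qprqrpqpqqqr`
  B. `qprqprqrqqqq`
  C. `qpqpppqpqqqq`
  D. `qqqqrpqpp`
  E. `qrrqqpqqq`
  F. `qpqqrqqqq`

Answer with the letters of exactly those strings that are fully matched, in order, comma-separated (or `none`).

A → match
B → match
C → no match
D → match
E → match
F → match

A, B, D, E, F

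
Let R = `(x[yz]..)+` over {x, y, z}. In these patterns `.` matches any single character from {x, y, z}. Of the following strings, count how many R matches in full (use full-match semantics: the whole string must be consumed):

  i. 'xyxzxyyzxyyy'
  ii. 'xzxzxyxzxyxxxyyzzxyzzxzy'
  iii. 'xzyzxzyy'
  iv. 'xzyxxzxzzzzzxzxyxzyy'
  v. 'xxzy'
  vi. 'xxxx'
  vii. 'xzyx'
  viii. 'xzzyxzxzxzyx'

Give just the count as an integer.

i → match
ii → no match
iii → match
iv → no match
v → no match
vi → no match
vii → match
viii → match
Total matched: 4

4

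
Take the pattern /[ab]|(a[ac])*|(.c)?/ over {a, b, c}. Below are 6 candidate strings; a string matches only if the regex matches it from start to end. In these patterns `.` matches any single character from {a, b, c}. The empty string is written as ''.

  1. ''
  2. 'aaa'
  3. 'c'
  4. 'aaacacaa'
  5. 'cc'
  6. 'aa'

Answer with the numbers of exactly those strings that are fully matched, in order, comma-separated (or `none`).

1, 4, 5, 6

1. '' → match
2. 'aaa' → no match
3. 'c' → no match
4. 'aaacacaa' → match
5. 'cc' → match
6. 'aa' → match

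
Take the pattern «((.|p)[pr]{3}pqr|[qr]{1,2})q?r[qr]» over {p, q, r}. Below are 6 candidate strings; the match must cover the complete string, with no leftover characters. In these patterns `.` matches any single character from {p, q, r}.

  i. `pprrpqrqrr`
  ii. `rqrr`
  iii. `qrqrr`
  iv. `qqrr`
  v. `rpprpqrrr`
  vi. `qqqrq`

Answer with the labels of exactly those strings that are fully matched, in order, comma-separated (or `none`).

i, ii, iii, iv, v, vi

i → match
ii → match
iii → match
iv → match
v → match
vi → match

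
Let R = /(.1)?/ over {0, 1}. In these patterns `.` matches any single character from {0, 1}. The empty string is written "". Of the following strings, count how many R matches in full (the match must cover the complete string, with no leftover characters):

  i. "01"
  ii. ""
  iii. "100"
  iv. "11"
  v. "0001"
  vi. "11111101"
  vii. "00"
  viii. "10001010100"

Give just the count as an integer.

i → match
ii → match
iii → no match
iv → match
v → no match
vi → no match
vii → no match
viii → no match
Total matched: 3

3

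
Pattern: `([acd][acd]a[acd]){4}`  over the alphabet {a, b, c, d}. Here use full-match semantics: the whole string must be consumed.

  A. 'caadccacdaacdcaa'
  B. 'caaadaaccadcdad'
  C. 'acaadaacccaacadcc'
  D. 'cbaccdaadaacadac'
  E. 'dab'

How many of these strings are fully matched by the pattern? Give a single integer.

A → match
B → no match
C → no match
D → no match
E → no match
Total matched: 1

1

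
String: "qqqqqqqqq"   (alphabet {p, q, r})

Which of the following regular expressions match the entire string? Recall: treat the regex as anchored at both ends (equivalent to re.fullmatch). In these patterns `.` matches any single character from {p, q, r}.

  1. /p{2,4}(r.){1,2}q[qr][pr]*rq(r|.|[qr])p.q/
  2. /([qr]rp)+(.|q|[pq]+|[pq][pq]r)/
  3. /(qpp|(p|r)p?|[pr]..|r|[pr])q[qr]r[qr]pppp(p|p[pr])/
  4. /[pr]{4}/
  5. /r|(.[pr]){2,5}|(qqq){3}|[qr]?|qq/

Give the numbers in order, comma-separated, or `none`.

1 → no match — must start with "p"
2 → no match
3 → no match
4 → no match
5 → match

5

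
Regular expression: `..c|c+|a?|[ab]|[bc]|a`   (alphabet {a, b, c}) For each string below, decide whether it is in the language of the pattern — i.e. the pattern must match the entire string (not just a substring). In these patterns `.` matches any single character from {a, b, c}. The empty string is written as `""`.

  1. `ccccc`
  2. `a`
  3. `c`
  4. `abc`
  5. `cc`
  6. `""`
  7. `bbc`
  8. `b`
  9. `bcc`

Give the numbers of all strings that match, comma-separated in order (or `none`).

1, 2, 3, 4, 5, 6, 7, 8, 9

1 → match
2 → match
3 → match
4 → match
5 → match
6 → match
7 → match
8 → match
9 → match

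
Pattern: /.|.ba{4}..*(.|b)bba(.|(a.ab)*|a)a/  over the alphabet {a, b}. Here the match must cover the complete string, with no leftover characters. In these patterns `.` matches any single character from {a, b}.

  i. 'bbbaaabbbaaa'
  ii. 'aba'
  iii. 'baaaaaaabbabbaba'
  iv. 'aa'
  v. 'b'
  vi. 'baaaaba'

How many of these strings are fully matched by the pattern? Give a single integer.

1

i → no match
ii → no match
iii → no match
iv → no match
v → match
vi → no match
Total matched: 1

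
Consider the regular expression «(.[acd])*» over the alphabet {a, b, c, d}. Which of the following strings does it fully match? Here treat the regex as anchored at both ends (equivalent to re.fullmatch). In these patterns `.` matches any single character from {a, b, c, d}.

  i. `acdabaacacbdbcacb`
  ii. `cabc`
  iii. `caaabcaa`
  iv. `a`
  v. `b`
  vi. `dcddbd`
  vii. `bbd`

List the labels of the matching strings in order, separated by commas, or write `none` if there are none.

i → no match
ii. `cabc` → match
iii. `caaabcaa` → match
iv. `a` → no match
v. `b` → no match
vi. `dcddbd` → match
vii. `bbd` → no match

ii, iii, vi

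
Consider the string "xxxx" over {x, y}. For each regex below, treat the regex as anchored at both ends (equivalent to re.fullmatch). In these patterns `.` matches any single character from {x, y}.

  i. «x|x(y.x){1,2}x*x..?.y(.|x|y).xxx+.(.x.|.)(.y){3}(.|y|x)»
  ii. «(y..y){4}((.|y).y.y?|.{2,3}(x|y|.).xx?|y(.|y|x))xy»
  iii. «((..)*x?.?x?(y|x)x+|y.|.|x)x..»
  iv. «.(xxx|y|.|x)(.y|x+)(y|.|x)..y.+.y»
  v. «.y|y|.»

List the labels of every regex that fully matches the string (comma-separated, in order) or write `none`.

i → no match
ii → no match — must start with "y"
iii → match
iv → no match — must end with "y"
v → no match

iii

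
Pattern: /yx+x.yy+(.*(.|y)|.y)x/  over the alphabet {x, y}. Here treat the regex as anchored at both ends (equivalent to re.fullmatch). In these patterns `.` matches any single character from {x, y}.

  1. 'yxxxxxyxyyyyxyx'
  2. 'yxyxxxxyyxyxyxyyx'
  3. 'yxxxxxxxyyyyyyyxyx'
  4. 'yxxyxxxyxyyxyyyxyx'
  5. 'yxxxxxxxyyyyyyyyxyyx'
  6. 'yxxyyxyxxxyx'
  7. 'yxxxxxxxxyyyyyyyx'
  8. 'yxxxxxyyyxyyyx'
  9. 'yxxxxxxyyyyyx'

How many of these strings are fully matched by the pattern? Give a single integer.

1 → no match
2 → no match
3 → match
4 → no match
5 → match
6 → no match
7 → match
8 → match
9 → match
Total matched: 5

5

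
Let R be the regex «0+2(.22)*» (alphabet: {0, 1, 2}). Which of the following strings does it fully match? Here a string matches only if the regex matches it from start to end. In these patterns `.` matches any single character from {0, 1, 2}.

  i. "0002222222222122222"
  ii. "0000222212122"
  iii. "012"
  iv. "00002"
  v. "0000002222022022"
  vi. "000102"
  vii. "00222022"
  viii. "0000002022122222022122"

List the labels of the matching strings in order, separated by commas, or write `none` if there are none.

i → match
ii → no match
iii. "012" → no match
iv. "00002" → match
v → match
vi. "000102" → no match
vii. "00222022" → no match
viii → match

i, iv, v, viii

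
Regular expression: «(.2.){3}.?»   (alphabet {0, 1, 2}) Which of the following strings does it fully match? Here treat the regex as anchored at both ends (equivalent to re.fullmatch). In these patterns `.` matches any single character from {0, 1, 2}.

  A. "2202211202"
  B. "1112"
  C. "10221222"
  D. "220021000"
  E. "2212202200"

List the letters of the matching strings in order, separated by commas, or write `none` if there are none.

A, E

A. "2202211202" → match
B. "1112" → no match
C. "10221222" → no match
D. "220021000" → no match
E. "2212202200" → match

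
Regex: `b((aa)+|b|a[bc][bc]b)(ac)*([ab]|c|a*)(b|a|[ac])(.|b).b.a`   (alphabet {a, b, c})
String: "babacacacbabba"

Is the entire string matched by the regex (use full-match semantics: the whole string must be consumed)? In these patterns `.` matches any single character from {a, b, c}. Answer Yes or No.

No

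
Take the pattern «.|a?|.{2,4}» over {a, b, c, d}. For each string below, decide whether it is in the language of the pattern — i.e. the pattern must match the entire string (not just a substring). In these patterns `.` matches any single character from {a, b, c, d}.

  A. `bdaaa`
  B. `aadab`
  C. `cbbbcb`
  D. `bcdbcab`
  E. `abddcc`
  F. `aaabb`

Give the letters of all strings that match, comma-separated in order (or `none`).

A → no match
B → no match
C → no match
D → no match
E → no match
F → no match

none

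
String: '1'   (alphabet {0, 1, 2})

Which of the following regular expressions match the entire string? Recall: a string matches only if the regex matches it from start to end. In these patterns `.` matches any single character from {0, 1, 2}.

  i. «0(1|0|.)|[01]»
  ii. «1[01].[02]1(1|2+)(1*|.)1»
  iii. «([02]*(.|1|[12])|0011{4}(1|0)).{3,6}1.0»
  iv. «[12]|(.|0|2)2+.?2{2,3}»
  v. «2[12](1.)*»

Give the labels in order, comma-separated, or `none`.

i, iv

i → match
ii → no match
iii → no match — must end with '0'
iv → match
v → no match — must start with '2'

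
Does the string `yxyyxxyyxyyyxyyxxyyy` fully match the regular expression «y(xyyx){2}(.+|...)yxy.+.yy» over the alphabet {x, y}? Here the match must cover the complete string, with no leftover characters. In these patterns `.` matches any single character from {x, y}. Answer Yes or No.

Yes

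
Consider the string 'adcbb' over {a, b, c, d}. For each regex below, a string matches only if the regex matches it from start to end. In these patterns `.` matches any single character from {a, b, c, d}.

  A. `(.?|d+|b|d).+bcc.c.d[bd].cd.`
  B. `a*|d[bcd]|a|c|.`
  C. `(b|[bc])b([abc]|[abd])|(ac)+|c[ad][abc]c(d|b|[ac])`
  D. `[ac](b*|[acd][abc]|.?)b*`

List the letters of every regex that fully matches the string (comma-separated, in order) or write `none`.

D

A → no match
B → no match
C → no match
D → match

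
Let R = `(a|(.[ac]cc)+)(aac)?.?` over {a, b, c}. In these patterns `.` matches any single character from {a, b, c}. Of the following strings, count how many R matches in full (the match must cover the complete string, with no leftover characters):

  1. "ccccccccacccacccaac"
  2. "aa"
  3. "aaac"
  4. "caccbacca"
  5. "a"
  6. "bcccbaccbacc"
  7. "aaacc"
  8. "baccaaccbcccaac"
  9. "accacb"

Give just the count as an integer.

8

1 → match
2. "aa" → match
3. "aaac" → match
4. "caccbacca" → match
5. "a" → match
6. "bcccbaccbacc" → match
7. "aaacc" → match
8 → match
9. "accacb" → no match
Total matched: 8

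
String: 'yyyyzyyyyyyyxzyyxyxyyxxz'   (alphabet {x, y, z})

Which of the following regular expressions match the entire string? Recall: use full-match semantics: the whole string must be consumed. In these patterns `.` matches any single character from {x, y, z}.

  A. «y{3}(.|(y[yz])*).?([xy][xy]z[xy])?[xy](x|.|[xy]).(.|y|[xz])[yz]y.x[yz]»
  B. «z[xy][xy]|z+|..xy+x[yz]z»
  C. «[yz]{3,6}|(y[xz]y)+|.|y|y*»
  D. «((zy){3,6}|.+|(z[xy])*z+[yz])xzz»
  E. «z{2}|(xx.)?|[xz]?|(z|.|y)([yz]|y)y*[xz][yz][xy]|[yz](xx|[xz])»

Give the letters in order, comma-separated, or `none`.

A

A → match
B → no match
C → no match
D → no match — must end with 'xzz'
E → no match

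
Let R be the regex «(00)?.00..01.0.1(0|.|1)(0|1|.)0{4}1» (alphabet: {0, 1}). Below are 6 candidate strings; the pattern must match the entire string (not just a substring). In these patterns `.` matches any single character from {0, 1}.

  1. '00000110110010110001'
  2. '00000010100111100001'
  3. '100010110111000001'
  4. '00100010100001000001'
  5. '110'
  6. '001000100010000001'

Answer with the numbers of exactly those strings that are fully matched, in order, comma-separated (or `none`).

1 → no match
2 → match
3 → match
4 → no match
5 → no match — must end with '01'
6 → no match

2, 3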